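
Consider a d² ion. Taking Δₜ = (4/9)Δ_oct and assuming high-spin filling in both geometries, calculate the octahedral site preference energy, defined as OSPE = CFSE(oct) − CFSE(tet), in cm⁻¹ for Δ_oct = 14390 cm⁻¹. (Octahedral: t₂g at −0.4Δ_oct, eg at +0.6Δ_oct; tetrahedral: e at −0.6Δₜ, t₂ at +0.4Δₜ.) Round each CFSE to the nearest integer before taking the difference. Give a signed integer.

Octahedral high-spin t₂g² eg⁰: CFSE = -0.8 × 14390 = -11512 cm⁻¹.
In a tetrahedral site the filling is e² t₂⁰: CFSE(tet) = -1.2Δₜ = -1.2 × (4/9)(14390) = -7675 cm⁻¹.
OSPE = CFSE(oct) − CFSE(tet) = -11512 − (-7675) = -3837 cm⁻¹.

-3837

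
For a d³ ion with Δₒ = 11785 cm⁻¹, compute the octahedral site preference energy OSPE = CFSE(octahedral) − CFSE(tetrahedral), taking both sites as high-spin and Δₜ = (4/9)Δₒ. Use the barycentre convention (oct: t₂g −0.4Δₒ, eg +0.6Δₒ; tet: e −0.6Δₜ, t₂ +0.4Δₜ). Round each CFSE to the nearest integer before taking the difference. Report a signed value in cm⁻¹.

-9952

Octahedral high-spin t₂g³ eg⁰: CFSE = -1.2 × 11785 = -14142 cm⁻¹.
Tetrahedral e² t₂¹ gives -0.8Δₜ = -0.8 × (4/9) × 11785 = -4190 cm⁻¹.
OSPE = CFSE(oct) − CFSE(tet) = -14142 − (-4190) = -9952 cm⁻¹.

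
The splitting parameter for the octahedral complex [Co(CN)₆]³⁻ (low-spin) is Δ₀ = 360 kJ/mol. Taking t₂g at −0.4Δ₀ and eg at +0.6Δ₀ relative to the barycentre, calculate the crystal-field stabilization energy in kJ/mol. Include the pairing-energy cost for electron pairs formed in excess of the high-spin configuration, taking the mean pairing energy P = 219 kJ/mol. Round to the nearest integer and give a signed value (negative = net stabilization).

-426

Each CN⁻ contributes -1; 6 × (-1) = -6. With overall charge -3, Co is in the +3 oxidation state.
Co is in group 9, so Co³⁺ is d⁶ (9 − 3 = 6).
Configuration: t₂g⁶ eg⁰.
Orbital CFSE = 6(-0.4) + 0(0.6) = -2.4Δ₀ = -2.4 × 360 = -864 kJ/mol.
High-spin d⁶ would be t₂g⁴ eg² with 1 pair; low-spin has 3, so 2 excess pairs cost +2P = +438 kJ/mol.
Overall CFSE = -864 + 438 = -426 kJ/mol.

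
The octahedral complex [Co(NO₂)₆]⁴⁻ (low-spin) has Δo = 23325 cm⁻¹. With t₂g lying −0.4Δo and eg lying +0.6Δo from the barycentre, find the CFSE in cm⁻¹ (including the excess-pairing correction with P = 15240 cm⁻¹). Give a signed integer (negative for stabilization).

-26745

Each NO₂⁻ contributes -1; 6 × (-1) = -6. With overall charge -4, Co is in the +2 oxidation state.
Group 9 minus oxidation state +2 gives a d⁷ configuration for Co²⁺.
The d⁷ electrons fill as t₂g⁶ eg¹.
Orbital CFSE = 6(-0.4) + 1(0.6) = -1.8Δo = -1.8 × 23325 = -41985 cm⁻¹.
Relative to high-spin t₂g⁵ eg² (2 paired), the low-spin configuration has 1 additional pair, contributing +1 × 15240 = +15240 cm⁻¹.
Net CFSE = -41985 + 15240 = -26745 cm⁻¹.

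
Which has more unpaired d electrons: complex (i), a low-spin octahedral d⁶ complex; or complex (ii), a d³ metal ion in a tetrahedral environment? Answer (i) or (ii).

(i): t₂g⁶ eg⁰ → 0 unpaired.
(ii): Tetrahedral splitting is small, so the complex is high-spin; e^2 t2^1 → 3 unpaired.
So (ii) has more unpaired electrons.

(ii)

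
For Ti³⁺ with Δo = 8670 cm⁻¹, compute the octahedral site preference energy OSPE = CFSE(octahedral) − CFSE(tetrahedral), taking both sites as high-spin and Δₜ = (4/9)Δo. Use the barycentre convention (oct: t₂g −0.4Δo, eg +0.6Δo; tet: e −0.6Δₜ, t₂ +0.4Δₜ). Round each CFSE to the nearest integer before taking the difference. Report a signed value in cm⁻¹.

-1156

Ti³⁺: group 4, so d-count = 4 − 3 = 1.
Octahedral (high-spin): t₂g¹ eg⁰, CFSE = 1(−0.4) + 0(+0.6) = -0.4Δo = -0.4 × 8670 = -3468 cm⁻¹.
Tetrahedral e¹ t₂⁰ gives -0.6Δₜ = -0.6 × (4/9) × 8670 = -2312 cm⁻¹.
Subtracting, OSPE = -3468 − (-2312) = -1156 cm⁻¹.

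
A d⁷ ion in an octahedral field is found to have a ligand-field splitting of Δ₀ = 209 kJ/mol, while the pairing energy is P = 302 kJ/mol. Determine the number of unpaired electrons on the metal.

Here Δ₀ < P (209 < 302), so the high-spin state is favoured.
Configuration: t₂g⁵ eg².
Unpaired electrons: 3.

3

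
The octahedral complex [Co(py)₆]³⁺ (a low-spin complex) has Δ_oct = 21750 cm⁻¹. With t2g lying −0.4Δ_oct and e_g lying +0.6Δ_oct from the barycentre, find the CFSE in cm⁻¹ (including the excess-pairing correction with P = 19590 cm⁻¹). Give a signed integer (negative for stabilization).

py is neutral, so the +3 overall charge sits on Co: oxidation state +3.
Co³⁺: group 9, so d-count = 9 − 3 = 6.
Electron filling gives t2g^6 e_g^0.
CFSE(orbital) = 6×(-0.4Δ_oct) + 0×(0.6Δ_oct) = -2.4Δ_oct; with Δ_oct = 21750 cm⁻¹ that is -52200 cm⁻¹.
Relative to high-spin t2g^4 e_g^2 (1 paired), the low-spin configuration has 2 additional pairs, contributing +2 × 19590 = +39180 cm⁻¹.
Overall CFSE = -52200 + 39180 = -13020 cm⁻¹.

-13020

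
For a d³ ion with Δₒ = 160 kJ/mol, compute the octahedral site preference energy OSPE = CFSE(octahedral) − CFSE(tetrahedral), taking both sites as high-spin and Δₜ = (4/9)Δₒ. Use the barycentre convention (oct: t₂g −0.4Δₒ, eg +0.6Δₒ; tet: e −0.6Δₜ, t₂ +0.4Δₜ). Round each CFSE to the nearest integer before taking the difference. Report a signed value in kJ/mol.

-135

In an octahedral site d³ (HS) is t₂g³ eg⁰, giving CFSE(oct) = -1.2Δₒ = -192 kJ/mol.
In a tetrahedral site the filling is e² t₂¹: CFSE(tet) = -0.8Δₜ = -0.8 × (4/9)(160) = -57 kJ/mol.
OSPE = -192 − (-57) = -135 kJ/mol.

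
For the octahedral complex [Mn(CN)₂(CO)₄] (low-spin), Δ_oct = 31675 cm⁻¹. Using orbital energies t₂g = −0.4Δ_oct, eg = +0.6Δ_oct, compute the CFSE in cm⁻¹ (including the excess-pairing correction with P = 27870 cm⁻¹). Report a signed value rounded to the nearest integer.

Ligand charges: 2×(-1) from CN⁻ and 4×(+0) from CO sum to -2; with overall charge +0, Mn is +2.
Mn²⁺: group 7, so d-count = 7 − 2 = 5.
Electron filling gives t₂g⁵ eg⁰.
Orbital CFSE = 5(-0.4) + 0(0.6) = -2.0Δ_oct = -2.0 × 31675 = -63350 cm⁻¹.
Relative to high-spin t₂g³ eg² (0 paired), the low-spin configuration has 2 additional pairs, contributing +2 × 27870 = +55740 cm⁻¹.
Net CFSE = -63350 + 55740 = -7610 cm⁻¹.

-7610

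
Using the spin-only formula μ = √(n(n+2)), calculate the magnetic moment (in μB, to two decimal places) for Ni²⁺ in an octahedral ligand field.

2.83 μB

Ni is in group 10, so Ni²⁺ is d⁸ (10 − 2 = 8).
For octahedral d⁸ the high- and low-spin configurations coincide.
Configuration: t₂g⁶ eg² → 2 unpaired electrons.
μ(spin-only) = √[2(2+2)] = √8 ≈ 2.83 μB.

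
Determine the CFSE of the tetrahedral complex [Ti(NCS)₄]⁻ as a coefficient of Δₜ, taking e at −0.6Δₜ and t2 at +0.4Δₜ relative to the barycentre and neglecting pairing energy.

-0.6 Δₜ

Each NCS⁻ contributes -1; 4 × (-1) = -4. With overall charge -1, Ti is in the +3 oxidation state.
Ti is in group 4, so Ti³⁺ is d¹ (4 − 3 = 1).
With tetrahedral geometry the complex is necessarily high-spin.
Configuration: e^1 t2^0.
CFSE = 1(-0.6Δₜ) + 0(0.4Δₜ) = -0.6Δₜ + 0.0Δₜ = -0.6Δₜ.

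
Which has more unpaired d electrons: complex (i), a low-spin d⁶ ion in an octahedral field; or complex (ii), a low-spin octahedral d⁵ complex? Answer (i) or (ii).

(ii)

(i): t2g^6 e_g^0 → 0 unpaired.
(ii): t₂g⁵ eg⁰ → 1 unpaired.
So (ii) has more unpaired electrons.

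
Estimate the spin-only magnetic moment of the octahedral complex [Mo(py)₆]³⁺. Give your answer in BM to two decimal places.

3.87 BM

py is neutral, so the +3 overall charge sits on Mo: oxidation state +3.
Group 6 minus oxidation state +3 gives a d³ configuration for Mo³⁺.
Configuration: t₂g³ eg⁰ → 3 unpaired electrons.
μ(spin-only) = √[3(3+2)] = √15 ≈ 3.87 BM.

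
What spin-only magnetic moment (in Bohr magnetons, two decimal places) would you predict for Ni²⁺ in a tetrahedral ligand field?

Ni is in group 10, so Ni²⁺ is d⁸ (10 − 2 = 8).
Tetrahedral splitting is small, so the complex is high-spin.
Configuration: e⁴ t₂⁴ → 2 unpaired electrons.
μ(spin-only) = √[2(2+2)] = √8 ≈ 2.83 Bohr magnetons.

2.83 Bohr magnetons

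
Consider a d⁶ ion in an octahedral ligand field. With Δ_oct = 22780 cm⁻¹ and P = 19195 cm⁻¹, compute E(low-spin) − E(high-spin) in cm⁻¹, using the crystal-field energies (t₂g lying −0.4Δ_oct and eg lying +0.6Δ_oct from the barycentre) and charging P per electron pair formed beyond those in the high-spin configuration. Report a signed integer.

-7170

High-spin d⁶ fills as t₂g⁴ eg² with CFSE 4(−0.4) + 2(+0.6) = -0.4Δ_oct = -9112 cm⁻¹.
Low-spin: t₂g⁶ eg⁰, orbital CFSE = -2.4Δ_oct = -54672 cm⁻¹; plus 2 excess pairs × P = +38390 cm⁻¹; total -16282 cm⁻¹.
Thus E(LS) − E(HS) = -7170 cm⁻¹.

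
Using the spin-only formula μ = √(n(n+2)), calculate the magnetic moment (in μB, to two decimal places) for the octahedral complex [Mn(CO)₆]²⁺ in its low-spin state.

CO is neutral, so the +2 overall charge sits on Mn: oxidation state +2.
Mn is in group 7, so Mn²⁺ is d⁵ (7 − 2 = 5).
Configuration: t2g^5 e_g^0 → 1 unpaired electron.
μ(spin-only) = √[1(1+2)] = √3 ≈ 1.73 μB.

1.73 μB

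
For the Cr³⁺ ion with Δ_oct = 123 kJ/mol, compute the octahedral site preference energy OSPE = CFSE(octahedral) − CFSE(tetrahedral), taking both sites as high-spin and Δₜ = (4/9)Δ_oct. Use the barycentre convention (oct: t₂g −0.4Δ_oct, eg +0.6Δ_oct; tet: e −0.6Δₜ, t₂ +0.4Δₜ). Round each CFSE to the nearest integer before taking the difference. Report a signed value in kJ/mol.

-104

Cr is in group 6, so Cr³⁺ is d³ (6 − 3 = 3).
Octahedral high-spin t2g^3 e_g^0: CFSE = -1.2 × 123 = -148 kJ/mol.
Tetrahedral e^2 t2^1 gives -0.8Δₜ = -0.8 × (4/9) × 123 = -44 kJ/mol.
Subtracting, OSPE = -148 − (-44) = -104 kJ/mol.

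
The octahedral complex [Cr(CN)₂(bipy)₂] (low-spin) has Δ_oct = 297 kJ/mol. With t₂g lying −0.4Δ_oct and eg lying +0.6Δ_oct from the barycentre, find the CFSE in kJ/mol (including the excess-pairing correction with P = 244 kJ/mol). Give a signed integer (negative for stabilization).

-231

Ligand charges: 2×(-1) from CN⁻ and 2×(+0) from bipy sum to -2; with overall charge +0, Cr is +2.
Cr²⁺: group 6, so d-count = 6 − 2 = 4.
Electron filling gives t₂g⁴ eg⁰.
CFSE(orbital) = 4×(-0.4Δ_oct) + 0×(0.6Δ_oct) = -1.6Δ_oct; with Δ_oct = 297 kJ/mol that is -475 kJ/mol.
Relative to high-spin t₂g³ eg¹ (0 paired), the low-spin configuration has 1 additional pair, contributing +1 × 244 = +244 kJ/mol.
Combining: -475 + 244 = -231 kJ/mol.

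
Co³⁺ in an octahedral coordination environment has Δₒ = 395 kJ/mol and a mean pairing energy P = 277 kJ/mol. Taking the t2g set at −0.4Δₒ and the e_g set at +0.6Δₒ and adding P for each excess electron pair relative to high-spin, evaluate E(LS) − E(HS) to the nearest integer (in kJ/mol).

-236

Group 9 minus oxidation state +3 gives a d⁶ configuration for Co³⁺.
High-spin d⁶ fills as t2g^4 e_g^2 with CFSE 4(−0.4) + 2(+0.6) = -0.4Δₒ = -158 kJ/mol.
Low-spin t2g^6 e_g^0 gives -2.4Δₒ = -948 kJ/mol, but forming 2 extra pairs costs 2P = 554 kJ/mol, so E(LS) = -948 + 554 = -394 kJ/mol.
Thus E(LS) − E(HS) = -236 kJ/mol.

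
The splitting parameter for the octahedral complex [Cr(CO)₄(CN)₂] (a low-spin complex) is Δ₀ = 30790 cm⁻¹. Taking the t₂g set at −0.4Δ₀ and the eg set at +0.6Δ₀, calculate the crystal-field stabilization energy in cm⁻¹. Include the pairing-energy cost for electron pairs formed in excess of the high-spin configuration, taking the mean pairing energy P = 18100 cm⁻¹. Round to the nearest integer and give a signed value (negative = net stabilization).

-31164

Ligand charges: 4×(+0) from CO and 2×(-1) from CN⁻ sum to -2; with overall charge +0, Cr is +2.
Group 6 minus oxidation state +2 gives a d⁴ configuration for Cr²⁺.
Electron filling gives t₂g⁴ eg⁰.
CFSE(orbital) = 4×(-0.4Δ₀) + 0×(0.6Δ₀) = -1.6Δ₀; with Δ₀ = 30790 cm⁻¹ that is -49264 cm⁻¹.
Pairing penalty: 1 pair vs 0 in the high-spin reference → 1 extra × P = 18100 cm⁻¹.
Combining: -49264 + 18100 = -31164 cm⁻¹.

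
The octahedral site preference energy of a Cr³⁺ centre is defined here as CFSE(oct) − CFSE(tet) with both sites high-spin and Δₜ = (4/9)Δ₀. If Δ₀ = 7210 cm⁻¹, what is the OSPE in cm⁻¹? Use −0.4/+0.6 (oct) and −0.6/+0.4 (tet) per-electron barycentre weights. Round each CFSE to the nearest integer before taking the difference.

Cr sits in group 6; removing 3 electrons leaves Cr³⁺ with 6 − 3 = 3 d electrons.
In an octahedral site d³ (HS) is t₂g³ eg⁰, giving CFSE(oct) = -1.2Δ₀ = -8652 cm⁻¹.
In a tetrahedral site the filling is e² t₂¹: CFSE(tet) = -0.8Δₜ = -0.8 × (4/9)(7210) = -2564 cm⁻¹.
Subtracting, OSPE = -8652 − (-2564) = -6088 cm⁻¹.

-6088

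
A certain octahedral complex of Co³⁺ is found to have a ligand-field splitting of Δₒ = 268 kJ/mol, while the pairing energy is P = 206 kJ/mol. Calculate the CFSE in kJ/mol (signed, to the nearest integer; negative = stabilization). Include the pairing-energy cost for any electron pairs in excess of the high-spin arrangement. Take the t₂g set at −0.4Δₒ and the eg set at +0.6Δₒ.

Co is in group 9, so Co³⁺ is d⁶ (9 − 3 = 6).
Here Δₒ > P (268 > 206), so the low-spin state is favoured.
That gives t₂g⁶ eg⁰.
Orbital CFSE = -2.4Δₒ = -2.4 × 268 = -643 kJ/mol.
Excess pairs vs high-spin: 3 − 1 = 2; pairing cost = +412 kJ/mol.
Net CFSE = -643 + 412 = -231 kJ/mol.

-231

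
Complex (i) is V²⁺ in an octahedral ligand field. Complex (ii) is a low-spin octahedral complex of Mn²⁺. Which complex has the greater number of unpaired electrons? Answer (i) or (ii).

(i)

(i): V is in group 5, so V²⁺ is d³ (5 − 2 = 3); t₂g³ eg⁰ → 3 unpaired.
(ii): Mn is in group 7, so Mn²⁺ is d⁵ (7 − 2 = 5); t2g^5 e_g^0 → 1 unpaired.
So (i) has more unpaired electrons.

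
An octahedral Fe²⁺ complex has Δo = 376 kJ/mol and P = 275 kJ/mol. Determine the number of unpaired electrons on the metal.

Group 8 minus oxidation state +2 gives a d⁶ configuration for Fe²⁺.
Since Δo = 376 kJ/mol > P = 275 kJ/mol, the complex adopts the low-spin configuration.
Configuration: t2g^6 e_g^0.
Unpaired electrons: 0.

0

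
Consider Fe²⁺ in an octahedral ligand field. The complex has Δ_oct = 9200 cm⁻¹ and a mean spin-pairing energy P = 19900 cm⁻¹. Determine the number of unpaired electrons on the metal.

Fe sits in group 8; removing 2 electrons leaves Fe²⁺ with 8 − 2 = 6 d electrons.
Since Δ_oct = 9200 cm⁻¹ < P = 19900 cm⁻¹, the complex adopts the high-spin configuration.
Configuration: t2g^4 e_g^2.
Unpaired electrons: 4.

4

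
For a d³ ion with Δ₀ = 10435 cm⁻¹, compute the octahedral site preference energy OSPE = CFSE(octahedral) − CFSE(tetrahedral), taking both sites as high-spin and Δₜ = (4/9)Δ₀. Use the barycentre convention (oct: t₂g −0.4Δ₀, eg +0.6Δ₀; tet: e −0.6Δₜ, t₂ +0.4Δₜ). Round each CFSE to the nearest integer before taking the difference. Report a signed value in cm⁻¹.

-8812

Octahedral high-spin t₂g³ eg⁰: CFSE = -1.2 × 10435 = -12522 cm⁻¹.
Tetrahedral e² t₂¹ gives -0.8Δₜ = -0.8 × (4/9) × 10435 = -3710 cm⁻¹.
OSPE = -12522 − (-3710) = -8812 cm⁻¹.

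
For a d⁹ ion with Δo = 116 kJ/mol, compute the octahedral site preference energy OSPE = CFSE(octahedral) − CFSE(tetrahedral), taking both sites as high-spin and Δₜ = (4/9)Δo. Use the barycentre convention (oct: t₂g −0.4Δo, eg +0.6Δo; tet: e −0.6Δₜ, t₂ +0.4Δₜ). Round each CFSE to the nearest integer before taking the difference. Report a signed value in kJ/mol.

Octahedral (high-spin): t2g^6 e_g^3, CFSE = 6(−0.4) + 3(+0.6) = -0.6Δo = -0.6 × 116 = -70 kJ/mol.
Tetrahedral e^4 t2^5 gives -0.4Δₜ = -0.4 × (4/9) × 116 = -21 kJ/mol.
OSPE = -70 − (-21) = -49 kJ/mol.

-49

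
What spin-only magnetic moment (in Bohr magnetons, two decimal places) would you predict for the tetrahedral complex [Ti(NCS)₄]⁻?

1.73 Bohr magnetons

Each NCS⁻ contributes -1; 4 × (-1) = -4. With overall charge -1, Ti is in the +3 oxidation state.
Ti³⁺: group 4, so d-count = 4 − 3 = 1.
Tetrahedral splitting is small, so the complex is high-spin.
Configuration: e¹ t₂⁰ → 1 unpaired electron.
μ(spin-only) = √[1(1+2)] = √3 ≈ 1.73 Bohr magnetons.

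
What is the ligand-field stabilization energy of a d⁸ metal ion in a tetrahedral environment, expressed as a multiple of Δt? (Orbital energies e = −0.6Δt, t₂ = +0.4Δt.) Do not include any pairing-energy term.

Tetrahedral splitting is small, so the complex is high-spin.
Configuration: e⁴ t₂⁴.
CFSE = 4(-0.6Δt) + 4(0.4Δt) = -2.4Δt + 1.6Δt = -0.8Δt.

-0.8 Δt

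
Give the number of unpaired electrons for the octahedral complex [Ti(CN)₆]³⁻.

1

Each CN⁻ contributes -1; 6 × (-1) = -6. With overall charge -3, Ti is in the +3 oxidation state.
Group 4 minus oxidation state +3 gives a d¹ configuration for Ti³⁺.
Configuration: t₂g¹ eg⁰, giving 1 unpaired electron.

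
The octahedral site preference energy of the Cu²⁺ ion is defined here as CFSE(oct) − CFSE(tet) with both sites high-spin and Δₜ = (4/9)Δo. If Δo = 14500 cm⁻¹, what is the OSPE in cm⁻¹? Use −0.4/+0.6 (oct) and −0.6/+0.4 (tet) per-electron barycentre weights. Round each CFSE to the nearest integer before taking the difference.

-6122

Cu sits in group 11; removing 2 electrons leaves Cu²⁺ with 11 − 2 = 9 d electrons.
In an octahedral site d⁹ (HS) is t₂g⁶ eg³, giving CFSE(oct) = -0.6Δo = -8700 cm⁻¹.
Tetrahedral e⁴ t₂⁵ gives -0.4Δₜ = -0.4 × (4/9) × 14500 = -2578 cm⁻¹.
OSPE = -8700 − (-2578) = -6122 cm⁻¹.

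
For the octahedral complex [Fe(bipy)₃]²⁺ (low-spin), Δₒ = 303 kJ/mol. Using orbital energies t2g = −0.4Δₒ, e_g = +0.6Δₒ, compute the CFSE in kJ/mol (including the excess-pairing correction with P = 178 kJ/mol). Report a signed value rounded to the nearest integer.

-371

bipy is neutral, so the +2 overall charge sits on Fe: oxidation state +2.
Fe²⁺: group 8, so d-count = 8 − 2 = 6.
Configuration: t2g^6 e_g^0.
CFSE(orbital) = 6×(-0.4Δₒ) + 0×(0.6Δₒ) = -2.4Δₒ; with Δₒ = 303 kJ/mol that is -727 kJ/mol.
High-spin d⁶ would be t2g^4 e_g^2 with 1 pair; low-spin has 3, so 2 excess pairs cost +2P = +356 kJ/mol.
Overall CFSE = -727 + 356 = -371 kJ/mol.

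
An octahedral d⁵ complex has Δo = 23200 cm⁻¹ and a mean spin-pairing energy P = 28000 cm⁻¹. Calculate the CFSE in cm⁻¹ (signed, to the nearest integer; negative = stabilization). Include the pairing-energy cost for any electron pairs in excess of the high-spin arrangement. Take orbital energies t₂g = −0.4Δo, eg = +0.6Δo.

0

Here Δo < P (23200 < 28000), so the high-spin state is favoured.
Filling d⁵ accordingly: t₂g³ eg².
Orbital CFSE = 0.0Δo = 0.0 × 23200 = 0 cm⁻¹.
High-spin has no excess pairs, so no pairing correction applies.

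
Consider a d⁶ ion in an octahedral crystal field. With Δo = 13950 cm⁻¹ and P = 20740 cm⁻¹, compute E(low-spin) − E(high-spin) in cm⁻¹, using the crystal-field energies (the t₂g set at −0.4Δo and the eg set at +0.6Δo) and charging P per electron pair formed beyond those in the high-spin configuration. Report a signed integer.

13580

High-spin: t₂g⁴ eg², CFSE = -0.4Δo = -5580 cm⁻¹.
Low-spin: t₂g⁶ eg⁰, orbital CFSE = -2.4Δo = -33480 cm⁻¹; plus 2 excess pairs × P = +41480 cm⁻¹; total 8000 cm⁻¹.
E(LS) − E(HS) = 8000 − (-5580) = 13580 cm⁻¹.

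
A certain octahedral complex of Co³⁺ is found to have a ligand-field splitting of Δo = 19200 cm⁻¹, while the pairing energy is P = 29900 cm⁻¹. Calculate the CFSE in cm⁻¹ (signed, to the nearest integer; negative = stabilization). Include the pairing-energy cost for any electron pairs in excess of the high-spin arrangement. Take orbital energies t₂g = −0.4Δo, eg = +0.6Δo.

-7680

Co³⁺: group 9, so d-count = 9 − 3 = 6.
Δo < P, so pairing is avoided: the ground state is high-spin.
Configuration: t₂g⁴ eg².
Orbital CFSE = -0.4Δo = -0.4 × 19200 = -7680 cm⁻¹.
High-spin has no excess pairs, so no pairing correction applies.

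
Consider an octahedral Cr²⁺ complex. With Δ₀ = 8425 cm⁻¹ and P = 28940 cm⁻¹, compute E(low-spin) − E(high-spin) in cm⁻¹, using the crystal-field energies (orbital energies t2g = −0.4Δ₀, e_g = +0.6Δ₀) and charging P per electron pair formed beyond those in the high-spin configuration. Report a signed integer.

20515

Cr sits in group 6; removing 2 electrons leaves Cr²⁺ with 6 − 2 = 4 d electrons.
High-spin d⁴ fills as t2g^3 e_g^1 with CFSE 3(−0.4) + 1(+0.6) = -0.6Δ₀ = -5055 cm⁻¹.
Low-spin: t2g^4 e_g^0, orbital CFSE = -1.6Δ₀ = -13480 cm⁻¹; plus 1 excess pair × P = +28940 cm⁻¹; total 15460 cm⁻¹.
The difference is 15460 − (-5055) = 20515 cm⁻¹, so high-spin lies lower.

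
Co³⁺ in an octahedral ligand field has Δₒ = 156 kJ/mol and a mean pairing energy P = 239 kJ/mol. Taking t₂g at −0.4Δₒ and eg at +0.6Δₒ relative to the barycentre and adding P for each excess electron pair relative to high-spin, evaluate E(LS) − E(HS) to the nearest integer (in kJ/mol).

Co is in group 9, so Co³⁺ is d⁶ (9 − 3 = 6).
High-spin: t₂g⁴ eg², CFSE = -0.4Δₒ = -62 kJ/mol.
For low-spin the configuration is t₂g⁶ eg⁰: orbital energy -2.4 × 156 = -374 kJ/mol, and 2 additional pairs relative to high-spin add 478 kJ/mol, giving 104 kJ/mol.
E(LS) − E(HS) = 104 − (-62) = 166 kJ/mol.

166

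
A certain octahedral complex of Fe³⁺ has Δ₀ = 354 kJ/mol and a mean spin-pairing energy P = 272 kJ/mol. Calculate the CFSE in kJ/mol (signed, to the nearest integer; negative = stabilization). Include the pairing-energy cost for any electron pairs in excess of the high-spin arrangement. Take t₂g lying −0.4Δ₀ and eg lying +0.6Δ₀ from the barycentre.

Group 8 minus oxidation state +3 gives a d⁵ configuration for Fe³⁺.
With Δ₀ > P the complex is low-spin.
Configuration: t₂g⁵ eg⁰.
Orbital CFSE = -2.0Δ₀ = -2.0 × 354 = -708 kJ/mol.
Excess pairs vs high-spin: 2 − 0 = 2; pairing cost = +544 kJ/mol.
Net CFSE = -708 + 544 = -164 kJ/mol.

-164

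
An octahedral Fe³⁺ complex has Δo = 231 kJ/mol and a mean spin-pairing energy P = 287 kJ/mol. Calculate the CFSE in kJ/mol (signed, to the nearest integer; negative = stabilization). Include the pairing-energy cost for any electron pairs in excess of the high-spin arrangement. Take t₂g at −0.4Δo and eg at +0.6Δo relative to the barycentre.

0

Fe sits in group 8; removing 3 electrons leaves Fe³⁺ with 8 − 3 = 5 d electrons.
Since Δo = 231 kJ/mol < P = 287 kJ/mol, the complex adopts the high-spin configuration.
Filling d⁵ accordingly: t₂g³ eg².
Orbital CFSE = 0.0Δo = 0.0 × 231 = 0 kJ/mol.
High-spin has no excess pairs, so no pairing correction applies.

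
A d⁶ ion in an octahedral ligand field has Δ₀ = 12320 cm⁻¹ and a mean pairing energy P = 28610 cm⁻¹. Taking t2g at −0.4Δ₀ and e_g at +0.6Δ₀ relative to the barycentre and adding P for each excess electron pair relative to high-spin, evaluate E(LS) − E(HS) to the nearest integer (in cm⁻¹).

32580

High-spin d⁶ fills as t2g^4 e_g^2 with CFSE 4(−0.4) + 2(+0.6) = -0.4Δ₀ = -4928 cm⁻¹.
Low-spin: t2g^6 e_g^0, orbital CFSE = -2.4Δ₀ = -29568 cm⁻¹; plus 2 excess pairs × P = +57220 cm⁻¹; total 27652 cm⁻¹.
The difference is 27652 − (-4928) = 32580 cm⁻¹, so high-spin lies lower.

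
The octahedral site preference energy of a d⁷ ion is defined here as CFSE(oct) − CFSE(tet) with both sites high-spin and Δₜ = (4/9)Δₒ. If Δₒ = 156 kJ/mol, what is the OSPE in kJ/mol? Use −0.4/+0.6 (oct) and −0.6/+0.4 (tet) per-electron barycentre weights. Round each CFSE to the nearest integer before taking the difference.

-42

Octahedral (high-spin): t2g^5 e_g^2, CFSE = 5(−0.4) + 2(+0.6) = -0.8Δₒ = -0.8 × 156 = -125 kJ/mol.
Tetrahedral e^4 t2^3 gives -1.2Δₜ = -1.2 × (4/9) × 156 = -83 kJ/mol.
Subtracting, OSPE = -125 − (-83) = -42 kJ/mol.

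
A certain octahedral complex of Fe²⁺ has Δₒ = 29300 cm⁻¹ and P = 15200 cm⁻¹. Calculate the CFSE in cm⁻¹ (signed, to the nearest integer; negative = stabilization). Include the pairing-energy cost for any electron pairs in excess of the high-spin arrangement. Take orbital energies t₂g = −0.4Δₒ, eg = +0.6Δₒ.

-39920

Fe sits in group 8; removing 2 electrons leaves Fe²⁺ with 8 − 2 = 6 d electrons.
With Δₒ > P the complex is low-spin.
Filling d⁶ accordingly: t₂g⁶ eg⁰.
Orbital CFSE = -2.4Δₒ = -2.4 × 29300 = -70320 cm⁻¹.
Excess pairs vs high-spin: 3 − 1 = 2; pairing cost = +30400 cm⁻¹.
Net CFSE = -70320 + 30400 = -39920 cm⁻¹.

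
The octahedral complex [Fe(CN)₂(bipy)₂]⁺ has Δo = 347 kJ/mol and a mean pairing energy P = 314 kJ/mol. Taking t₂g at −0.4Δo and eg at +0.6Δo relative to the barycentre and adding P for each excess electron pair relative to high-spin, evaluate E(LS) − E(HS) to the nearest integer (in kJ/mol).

Ligand charges: 2×(-1) from CN⁻ and 2×(+0) from bipy sum to -2; with overall charge +1, Fe is +3.
Fe sits in group 8; removing 3 electrons leaves Fe³⁺ with 8 − 3 = 5 d electrons.
In the high-spin limit (t₂g³ eg²) the orbital term is 0.0Δo = 0 kJ/mol, with no excess pairing.
Low-spin t₂g⁵ eg⁰ gives -2.0Δo = -694 kJ/mol, but forming 2 extra pairs costs 2P = 628 kJ/mol, so E(LS) = -694 + 628 = -66 kJ/mol.
E(LS) − E(HS) = -66 − (0) = -66 kJ/mol.

-66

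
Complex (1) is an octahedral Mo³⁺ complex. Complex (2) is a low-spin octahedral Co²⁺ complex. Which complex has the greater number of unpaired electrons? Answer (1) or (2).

(1)

(1): Mo is in group 6, so Mo³⁺ is d³ (6 − 3 = 3); t2g^3 e_g^0 → 3 unpaired.
(2): Co²⁺: group 9, so d-count = 9 − 2 = 7; t₂g⁶ eg¹ → 1 unpaired.
So (1) has more unpaired electrons.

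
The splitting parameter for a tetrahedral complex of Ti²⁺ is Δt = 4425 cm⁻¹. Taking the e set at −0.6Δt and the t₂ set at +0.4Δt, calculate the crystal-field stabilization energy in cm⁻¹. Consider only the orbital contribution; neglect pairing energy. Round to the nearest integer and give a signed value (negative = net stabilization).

-5310

Ti²⁺: group 4, so d-count = 4 − 2 = 2.
With tetrahedral geometry the complex is necessarily high-spin.
Configuration: e² t₂⁰.
Orbital CFSE = 2(-0.6) + 0(0.4) = -1.2Δt = -1.2 × 4425 = -5310 cm⁻¹.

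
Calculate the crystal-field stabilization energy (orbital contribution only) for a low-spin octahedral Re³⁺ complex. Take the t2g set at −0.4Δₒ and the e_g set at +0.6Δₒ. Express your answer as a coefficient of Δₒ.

-1.6 Δₒ

Group 7 minus oxidation state +3 gives a d⁴ configuration for Re³⁺.
Configuration: t2g^4 e_g^0.
CFSE = 4(-0.4Δₒ) + 0(0.6Δₒ) = -1.6Δₒ + 0.0Δₒ = -1.6Δₒ.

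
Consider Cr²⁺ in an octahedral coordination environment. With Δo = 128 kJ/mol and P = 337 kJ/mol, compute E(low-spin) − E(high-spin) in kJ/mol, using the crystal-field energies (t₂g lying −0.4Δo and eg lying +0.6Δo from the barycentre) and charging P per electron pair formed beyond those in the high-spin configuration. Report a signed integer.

Cr²⁺: group 6, so d-count = 6 − 2 = 4.
High-spin d⁴ fills as t₂g³ eg¹ with CFSE 3(−0.4) + 1(+0.6) = -0.6Δo = -77 kJ/mol.
Low-spin t₂g⁴ eg⁰ gives -1.6Δo = -205 kJ/mol, but forming 1 extra pair costs 1P = 337 kJ/mol, so E(LS) = -205 + 337 = 132 kJ/mol.
E(LS) − E(HS) = 132 − (-77) = 209 kJ/mol.

209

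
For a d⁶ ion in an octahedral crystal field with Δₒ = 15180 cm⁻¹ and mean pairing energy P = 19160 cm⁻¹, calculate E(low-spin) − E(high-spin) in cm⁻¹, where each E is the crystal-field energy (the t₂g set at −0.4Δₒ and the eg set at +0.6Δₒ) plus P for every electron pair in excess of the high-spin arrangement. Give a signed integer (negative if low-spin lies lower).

7960

In the high-spin limit (t₂g⁴ eg²) the orbital term is -0.4Δₒ = -6072 cm⁻¹, with no excess pairing.
Low-spin: t₂g⁶ eg⁰, orbital CFSE = -2.4Δₒ = -36432 cm⁻¹; plus 2 excess pairs × P = +38320 cm⁻¹; total 1888 cm⁻¹.
The difference is 1888 − (-6072) = 7960 cm⁻¹, so high-spin lies lower.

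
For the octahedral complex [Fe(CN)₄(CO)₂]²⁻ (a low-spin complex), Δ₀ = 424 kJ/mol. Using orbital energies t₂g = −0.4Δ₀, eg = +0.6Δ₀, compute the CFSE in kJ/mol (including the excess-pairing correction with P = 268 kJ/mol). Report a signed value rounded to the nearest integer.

-482

Ligand charges: 4×(-1) from CN⁻ and 2×(+0) from CO sum to -4; with overall charge -2, Fe is +2.
Group 8 minus oxidation state +2 gives a d⁶ configuration for Fe²⁺.
Configuration: t₂g⁶ eg⁰.
The orbital stabilization is -2.4Δ₀ = -2.4 × 424 = -1018 kJ/mol.
High-spin d⁶ would be t₂g⁴ eg² with 1 pair; low-spin has 3, so 2 excess pairs cost +2P = +536 kJ/mol.
Overall CFSE = -1018 + 536 = -482 kJ/mol.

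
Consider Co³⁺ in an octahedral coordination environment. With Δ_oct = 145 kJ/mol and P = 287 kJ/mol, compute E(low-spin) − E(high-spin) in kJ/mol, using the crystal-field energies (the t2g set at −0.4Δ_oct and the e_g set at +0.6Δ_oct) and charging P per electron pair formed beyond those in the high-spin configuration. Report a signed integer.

Co³⁺: group 9, so d-count = 9 − 3 = 6.
High-spin d⁶ fills as t2g^4 e_g^2 with CFSE 4(−0.4) + 2(+0.6) = -0.4Δ_oct = -58 kJ/mol.
Low-spin: t2g^6 e_g^0, orbital CFSE = -2.4Δ_oct = -348 kJ/mol; plus 2 excess pairs × P = +574 kJ/mol; total 226 kJ/mol.
E(LS) − E(HS) = 226 − (-58) = 284 kJ/mol.

284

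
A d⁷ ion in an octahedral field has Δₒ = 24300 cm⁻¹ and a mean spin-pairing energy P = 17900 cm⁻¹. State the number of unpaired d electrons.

Since Δₒ = 24300 cm⁻¹ > P = 17900 cm⁻¹, the complex adopts the low-spin configuration.
That gives t₂g⁶ eg¹.
Unpaired electrons: 1.

1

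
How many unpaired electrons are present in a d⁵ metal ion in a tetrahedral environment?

With tetrahedral geometry the complex is necessarily high-spin.
Configuration: e^2 t2^3, giving 5 unpaired electrons.

5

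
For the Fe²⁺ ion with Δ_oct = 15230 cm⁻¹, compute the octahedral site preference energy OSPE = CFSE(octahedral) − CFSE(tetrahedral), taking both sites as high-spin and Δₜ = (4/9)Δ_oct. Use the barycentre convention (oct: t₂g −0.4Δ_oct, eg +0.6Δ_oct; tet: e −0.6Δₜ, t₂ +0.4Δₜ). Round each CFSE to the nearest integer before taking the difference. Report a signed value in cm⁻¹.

-2031

Fe sits in group 8; removing 2 electrons leaves Fe²⁺ with 8 − 2 = 6 d electrons.
In an octahedral site d⁶ (HS) is t2g^4 e_g^2, giving CFSE(oct) = -0.4Δ_oct = -6092 cm⁻¹.
Tetrahedral e^3 t2^3 gives -0.6Δₜ = -0.6 × (4/9) × 15230 = -4061 cm⁻¹.
OSPE = -6092 − (-4061) = -2031 cm⁻¹.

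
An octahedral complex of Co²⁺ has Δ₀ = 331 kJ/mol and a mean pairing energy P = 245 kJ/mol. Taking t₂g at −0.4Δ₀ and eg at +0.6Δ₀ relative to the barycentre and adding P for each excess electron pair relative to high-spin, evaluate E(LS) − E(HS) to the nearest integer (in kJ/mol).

-86

Co is in group 9, so Co²⁺ is d⁷ (9 − 2 = 7).
In the high-spin limit (t₂g⁵ eg²) the orbital term is -0.8Δ₀ = -265 kJ/mol, with no excess pairing.
Low-spin t₂g⁶ eg¹ gives -1.8Δ₀ = -596 kJ/mol, but forming 1 extra pair costs 1P = 245 kJ/mol, so E(LS) = -596 + 245 = -351 kJ/mol.
The difference is -351 − (-265) = -86 kJ/mol, so low-spin lies lower.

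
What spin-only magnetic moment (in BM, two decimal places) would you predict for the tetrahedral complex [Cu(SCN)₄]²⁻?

Each SCN⁻ contributes -1; 4 × (-1) = -4. With overall charge -2, Cu is in the +2 oxidation state.
Cu is in group 11, so Cu²⁺ is d⁹ (11 − 2 = 9).
With tetrahedral geometry the complex is necessarily high-spin.
Configuration: e^4 t2^5 → 1 unpaired electron.
μ(spin-only) = √[1(1+2)] = √3 ≈ 1.73 BM.

1.73 BM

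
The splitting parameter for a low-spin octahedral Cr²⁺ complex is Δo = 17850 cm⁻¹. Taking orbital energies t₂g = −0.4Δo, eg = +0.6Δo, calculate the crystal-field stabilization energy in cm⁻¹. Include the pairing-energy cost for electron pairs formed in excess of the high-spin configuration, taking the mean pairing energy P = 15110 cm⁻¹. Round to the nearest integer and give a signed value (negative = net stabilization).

-13450

Cr²⁺: group 6, so d-count = 6 − 2 = 4.
Electron filling gives t₂g⁴ eg⁰.
Orbital CFSE = 4(-0.4) + 0(0.6) = -1.6Δo = -1.6 × 17850 = -28560 cm⁻¹.
Relative to high-spin t₂g³ eg¹ (0 paired), the low-spin configuration has 1 additional pair, contributing +1 × 15110 = +15110 cm⁻¹.
Overall CFSE = -28560 + 15110 = -13450 cm⁻¹.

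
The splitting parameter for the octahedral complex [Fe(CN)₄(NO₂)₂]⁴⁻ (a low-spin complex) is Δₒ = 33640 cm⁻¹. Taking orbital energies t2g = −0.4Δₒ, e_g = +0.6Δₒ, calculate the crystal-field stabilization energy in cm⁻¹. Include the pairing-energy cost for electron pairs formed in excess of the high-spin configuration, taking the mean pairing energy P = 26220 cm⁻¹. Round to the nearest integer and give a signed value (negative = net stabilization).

Ligand charges: 4×(-1) from CN⁻ and 2×(-1) from NO₂⁻ sum to -6; with overall charge -4, Fe is +2.
Fe is in group 8, so Fe²⁺ is d⁶ (8 − 2 = 6).
The d⁶ electrons fill as t2g^6 e_g^0.
The orbital stabilization is -2.4Δₒ = -2.4 × 33640 = -80736 cm⁻¹.
Relative to high-spin t2g^4 e_g^2 (1 paired), the low-spin configuration has 2 additional pairs, contributing +2 × 26220 = +52440 cm⁻¹.
Net CFSE = -80736 + 52440 = -28296 cm⁻¹.

-28296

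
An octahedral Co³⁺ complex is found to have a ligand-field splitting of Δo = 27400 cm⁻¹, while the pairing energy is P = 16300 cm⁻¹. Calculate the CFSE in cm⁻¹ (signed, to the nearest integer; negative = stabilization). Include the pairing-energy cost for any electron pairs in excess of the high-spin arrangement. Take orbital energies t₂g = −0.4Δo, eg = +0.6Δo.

Co sits in group 9; removing 3 electrons leaves Co³⁺ with 9 − 3 = 6 d electrons.
With Δo > P the complex is low-spin.
Filling d⁶ accordingly: t₂g⁶ eg⁰.
Orbital CFSE = -2.4Δo = -2.4 × 27400 = -65760 cm⁻¹.
Excess pairs vs high-spin: 3 − 1 = 2; pairing cost = +32600 cm⁻¹.
Net CFSE = -65760 + 32600 = -33160 cm⁻¹.

-33160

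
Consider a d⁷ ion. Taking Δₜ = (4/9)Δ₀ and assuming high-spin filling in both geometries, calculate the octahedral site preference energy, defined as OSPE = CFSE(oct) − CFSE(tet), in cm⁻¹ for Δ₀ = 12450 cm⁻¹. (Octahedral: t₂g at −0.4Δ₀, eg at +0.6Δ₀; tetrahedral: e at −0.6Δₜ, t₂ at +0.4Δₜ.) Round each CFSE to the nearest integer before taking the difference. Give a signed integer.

-3320

Octahedral (high-spin): t₂g⁵ eg², CFSE = 5(−0.4) + 2(+0.6) = -0.8Δ₀ = -0.8 × 12450 = -9960 cm⁻¹.
In a tetrahedral site the filling is e⁴ t₂³: CFSE(tet) = -1.2Δₜ = -1.2 × (4/9)(12450) = -6640 cm⁻¹.
OSPE = CFSE(oct) − CFSE(tet) = -9960 − (-6640) = -3320 cm⁻¹.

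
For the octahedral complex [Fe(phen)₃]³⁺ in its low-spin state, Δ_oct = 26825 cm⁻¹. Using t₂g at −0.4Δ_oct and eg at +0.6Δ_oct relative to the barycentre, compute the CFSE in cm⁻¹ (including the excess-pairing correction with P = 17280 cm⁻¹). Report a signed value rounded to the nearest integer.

-19090

phen is neutral, so the +3 overall charge sits on Fe: oxidation state +3.
Group 8 minus oxidation state +3 gives a d⁵ configuration for Fe³⁺.
Configuration: t₂g⁵ eg⁰.
The orbital stabilization is -2.0Δ_oct = -2.0 × 26825 = -53650 cm⁻¹.
Pairing penalty: 2 pairs vs 0 in the high-spin reference → 2 extra × P = 34560 cm⁻¹.
Overall CFSE = -53650 + 34560 = -19090 cm⁻¹.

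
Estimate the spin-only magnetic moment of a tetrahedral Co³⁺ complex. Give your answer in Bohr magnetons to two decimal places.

Co³⁺: group 9, so d-count = 9 − 3 = 6.
Tetrahedral splitting is small, so the complex is high-spin.
Configuration: e³ t₂³ → 4 unpaired electrons.
μ(spin-only) = √[4(4+2)] = √24 ≈ 4.90 Bohr magnetons.

4.90 Bohr magnetons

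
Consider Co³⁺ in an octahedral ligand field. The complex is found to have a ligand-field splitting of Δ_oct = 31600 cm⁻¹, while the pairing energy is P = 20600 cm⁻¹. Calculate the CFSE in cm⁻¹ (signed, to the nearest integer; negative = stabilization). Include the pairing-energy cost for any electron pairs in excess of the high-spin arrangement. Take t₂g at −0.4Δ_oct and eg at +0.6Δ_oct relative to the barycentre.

Group 9 minus oxidation state +3 gives a d⁶ configuration for Co³⁺.
Δ_oct > P, so pairing is preferred: the ground state is low-spin.
Configuration: t₂g⁶ eg⁰.
Orbital CFSE = -2.4Δ_oct = -2.4 × 31600 = -75840 cm⁻¹.
Excess pairs vs high-spin: 3 − 1 = 2; pairing cost = +41200 cm⁻¹.
Net CFSE = -75840 + 41200 = -34640 cm⁻¹.

-34640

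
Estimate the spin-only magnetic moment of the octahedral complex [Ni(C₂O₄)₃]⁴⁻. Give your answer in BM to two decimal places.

Each C₂O₄²⁻ contributes -2; 3 × (-2) = -6. With overall charge -4, Ni is in the +2 oxidation state.
Ni is in group 10, so Ni²⁺ is d⁸ (10 − 2 = 8).
Configuration: t₂g⁶ eg² → 2 unpaired electrons.
μ(spin-only) = √[2(2+2)] = √8 ≈ 2.83 BM.

2.83 BM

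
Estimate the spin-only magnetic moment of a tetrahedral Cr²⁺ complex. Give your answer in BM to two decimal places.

4.90 BM

Cr sits in group 6; removing 2 electrons leaves Cr²⁺ with 6 − 2 = 4 d electrons.
Tetrahedral fields are weak (Δₜ ≈ 4/9 Δₒ), so electrons fill high-spin.
Configuration: e² t₂² → 4 unpaired electrons.
μ(spin-only) = √[4(4+2)] = √24 ≈ 4.90 BM.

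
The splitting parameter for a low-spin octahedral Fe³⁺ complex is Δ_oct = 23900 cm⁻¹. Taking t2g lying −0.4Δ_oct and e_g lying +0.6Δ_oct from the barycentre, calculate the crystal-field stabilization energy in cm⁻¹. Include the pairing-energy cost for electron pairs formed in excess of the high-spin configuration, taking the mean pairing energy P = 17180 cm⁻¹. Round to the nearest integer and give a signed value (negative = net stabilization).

-13440

Fe³⁺: group 8, so d-count = 8 − 3 = 5.
The d⁵ electrons fill as t2g^5 e_g^0.
The orbital stabilization is -2.0Δ_oct = -2.0 × 23900 = -47800 cm⁻¹.
High-spin d⁵ would be t2g^3 e_g^2 with 0 pairs; low-spin has 2, so 2 excess pairs cost +2P = +34360 cm⁻¹.
Net CFSE = -47800 + 34360 = -13440 cm⁻¹.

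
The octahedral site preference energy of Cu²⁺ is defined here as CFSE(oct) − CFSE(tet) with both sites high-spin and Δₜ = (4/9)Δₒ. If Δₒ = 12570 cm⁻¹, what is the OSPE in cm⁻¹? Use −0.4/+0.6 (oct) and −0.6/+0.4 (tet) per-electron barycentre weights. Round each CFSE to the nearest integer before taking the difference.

Cu sits in group 11; removing 2 electrons leaves Cu²⁺ with 11 − 2 = 9 d electrons.
Octahedral high-spin t2g^6 e_g^3: CFSE = -0.6 × 12570 = -7542 cm⁻¹.
Tetrahedral e^4 t2^5 gives -0.4Δₜ = -0.4 × (4/9) × 12570 = -2235 cm⁻¹.
OSPE = -7542 − (-2235) = -5307 cm⁻¹.

-5307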